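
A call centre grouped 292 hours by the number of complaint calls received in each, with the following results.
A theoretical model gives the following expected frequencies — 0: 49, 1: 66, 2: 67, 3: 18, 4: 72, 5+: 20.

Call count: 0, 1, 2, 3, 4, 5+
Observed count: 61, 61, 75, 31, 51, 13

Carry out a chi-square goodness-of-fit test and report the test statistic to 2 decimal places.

22.24

χ² = (61−49)²/49 + (61−66)²/66 + (75−67)²/67 + (31−18)²/18 + (51−72)²/72 + (13−20)²/20
   = 2.939 + 0.379 + 0.955 + 9.389 + 6.125 + 2.450
Sum = 22.24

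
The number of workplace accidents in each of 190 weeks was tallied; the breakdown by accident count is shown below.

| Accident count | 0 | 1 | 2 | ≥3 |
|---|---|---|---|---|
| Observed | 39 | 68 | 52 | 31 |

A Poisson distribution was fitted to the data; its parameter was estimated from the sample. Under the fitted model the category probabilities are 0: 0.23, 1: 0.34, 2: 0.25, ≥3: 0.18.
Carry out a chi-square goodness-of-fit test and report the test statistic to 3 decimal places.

Expected counts E_i = n·p_i: 190×0.23 = 43.7, 190×0.34 = 64.6, 190×0.25 = 47.5, 190×0.18 = 34.2.
χ² = (39−43.7)²/43.7 + (68−64.6)²/64.6 + (52−47.5)²/47.5 + (31−34.2)²/34.2
   = 0.5055 + 0.1789 + 0.4263 + 0.2994
Sum = 1.410

1.410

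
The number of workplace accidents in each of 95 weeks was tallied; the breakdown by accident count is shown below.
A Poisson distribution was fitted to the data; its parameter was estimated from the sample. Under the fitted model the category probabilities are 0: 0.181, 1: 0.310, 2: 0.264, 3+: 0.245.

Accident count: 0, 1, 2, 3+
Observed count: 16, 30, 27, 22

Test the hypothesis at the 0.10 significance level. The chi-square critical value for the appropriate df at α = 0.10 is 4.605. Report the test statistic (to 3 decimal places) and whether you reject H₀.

0.310; do not reject

Expected counts E_i = n·p_i: 95×0.181 = 17.195, 95×0.310 = 29.45, 95×0.264 = 25.08, 95×0.245 = 23.275.
0: (16 − 17.195)²/17.195 = 1.428025/17.195 = 0.0830
1: (30 − 29.45)²/29.45 = 0.3025/29.45 = 0.0103
2: (27 − 25.08)²/25.08 = 3.6864/25.08 = 0.1470
3+: (22 − 23.275)²/23.275 = 1.625625/23.275 = 0.0698
Sum = 0.310
df = 2. Since 0.310 < 4.605, we do not reject H₀.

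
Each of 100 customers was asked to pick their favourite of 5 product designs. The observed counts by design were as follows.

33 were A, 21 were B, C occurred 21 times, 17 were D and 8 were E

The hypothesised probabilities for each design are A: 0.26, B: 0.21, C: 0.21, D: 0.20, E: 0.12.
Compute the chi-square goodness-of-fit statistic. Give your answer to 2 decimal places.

Expected counts E_i = n·p_i: 100×0.26 = 26, 100×0.21 = 21, 100×0.21 = 21, 100×0.20 = 20, 100×0.12 = 12.
cat         O        E   (O−E)²/E
A          33       26      1.885
B          21       21      0.000
C          21       21      0.000
D          17       20      0.450
E           8       12      1.333
Sum = 3.67

3.67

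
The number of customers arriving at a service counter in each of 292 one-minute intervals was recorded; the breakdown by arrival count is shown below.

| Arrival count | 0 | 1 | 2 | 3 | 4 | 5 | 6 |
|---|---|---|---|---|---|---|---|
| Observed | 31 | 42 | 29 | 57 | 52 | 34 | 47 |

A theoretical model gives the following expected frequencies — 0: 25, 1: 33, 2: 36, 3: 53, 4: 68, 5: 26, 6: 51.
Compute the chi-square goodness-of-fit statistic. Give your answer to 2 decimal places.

12.10

χ² = (31−25)²/25 + (42−33)²/33 + (29−36)²/36 + (57−53)²/53 + (52−68)²/68 + (34−26)²/26 + (47−51)²/51
   = 1.440 + 2.455 + 1.361 + 0.302 + 3.765 + 2.462 + 0.314
Sum = 12.10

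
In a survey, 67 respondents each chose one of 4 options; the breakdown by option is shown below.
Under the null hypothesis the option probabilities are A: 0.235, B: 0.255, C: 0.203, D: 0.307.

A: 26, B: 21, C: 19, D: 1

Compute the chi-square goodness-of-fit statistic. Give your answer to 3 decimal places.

28.337

Expected counts E_i = n·p_i: 67×0.235 = 15.745, 67×0.255 = 17.085, 67×0.203 = 13.601, 67×0.307 = 20.569.
A: (26 − 15.745)²/15.745 = 105.165025/15.745 = 6.6793
B: (21 − 17.085)²/17.085 = 15.327225/17.085 = 0.8971
C: (19 − 13.601)²/13.601 = 29.149201/13.601 = 2.1432
D: (1 − 20.569)²/20.569 = 382.945761/20.569 = 18.6176
Sum = 28.337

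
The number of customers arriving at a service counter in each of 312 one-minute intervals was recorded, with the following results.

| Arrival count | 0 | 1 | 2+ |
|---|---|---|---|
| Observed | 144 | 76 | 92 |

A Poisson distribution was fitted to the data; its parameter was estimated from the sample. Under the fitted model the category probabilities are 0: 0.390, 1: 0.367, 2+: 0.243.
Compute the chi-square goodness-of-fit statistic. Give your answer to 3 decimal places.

20.497

Expected counts E_i = n·p_i: 312×0.390 = 121.68, 312×0.367 = 114.504, 312×0.243 = 75.816.
0: (144 − 121.68)²/121.68 = 498.1824/121.68 = 4.0942
1: (76 − 114.504)²/114.504 = 1482.558016/114.504 = 12.9477
2+: (92 − 75.816)²/75.816 = 261.921856/75.816 = 3.4547
Sum = 20.497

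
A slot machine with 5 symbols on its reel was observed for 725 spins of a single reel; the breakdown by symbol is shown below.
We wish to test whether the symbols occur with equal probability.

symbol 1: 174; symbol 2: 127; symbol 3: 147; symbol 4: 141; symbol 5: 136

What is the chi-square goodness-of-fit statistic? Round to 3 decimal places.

Under H₀ each category has probability 1/5, so each expected count is 725/5 = 145.
cat           O        E   (O−E)²/E
symbol 1    174      145     5.8000
symbol 2    127      145     2.2345
symbol 3    147      145     0.0276
symbol 4    141      145     0.1103
symbol 5    136      145     0.5586
Sum = 8.731

8.731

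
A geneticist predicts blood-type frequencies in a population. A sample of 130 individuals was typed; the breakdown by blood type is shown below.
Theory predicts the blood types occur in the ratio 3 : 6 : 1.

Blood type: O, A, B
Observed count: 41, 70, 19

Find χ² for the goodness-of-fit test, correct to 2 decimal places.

Ratio total = 10. Expected counts: 130×3/10 = 39, 130×6/10 = 78, 130×1/10 = 13.
χ² = (41−39)²/39 + (70−78)²/78 + (19−13)²/13
   = 0.103 + 0.821 + 2.769
Sum = 3.69

3.69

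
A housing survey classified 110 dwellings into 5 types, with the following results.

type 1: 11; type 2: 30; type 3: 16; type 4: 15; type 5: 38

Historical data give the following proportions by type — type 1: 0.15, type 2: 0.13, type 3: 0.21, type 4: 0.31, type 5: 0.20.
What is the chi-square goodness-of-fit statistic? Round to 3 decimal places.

Expected counts E_i = n·p_i: 110×0.15 = 16.5, 110×0.13 = 14.3, 110×0.21 = 23.1, 110×0.31 = 34.1, 110×0.20 = 22.
type 1: (11 − 16.5)²/16.5 = 30.25/16.5 = 1.8333
type 2: (30 − 14.3)²/14.3 = 246.49/14.3 = 17.2371
type 3: (16 − 23.1)²/23.1 = 50.41/23.1 = 2.1823
type 4: (15 − 34.1)²/34.1 = 364.81/34.1 = 10.6982
type 5: (38 − 22)²/22 = 256/22 = 11.6364
Sum = 43.587

43.587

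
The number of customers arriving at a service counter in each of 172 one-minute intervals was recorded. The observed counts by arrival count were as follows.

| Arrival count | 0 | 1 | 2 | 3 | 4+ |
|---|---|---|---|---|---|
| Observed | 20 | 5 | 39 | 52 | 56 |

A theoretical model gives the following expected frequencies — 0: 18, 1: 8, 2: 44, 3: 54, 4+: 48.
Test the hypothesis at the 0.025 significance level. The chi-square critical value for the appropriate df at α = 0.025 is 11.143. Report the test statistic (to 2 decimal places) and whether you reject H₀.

3.32; do not reject

0: (20 − 18)²/18 = 4/18 = 0.222
1: (5 − 8)²/8 = 9/8 = 1.125
2: (39 − 44)²/44 = 25/44 = 0.568
3: (52 − 54)²/54 = 4/54 = 0.074
4+: (56 − 48)²/48 = 64/48 = 1.333
Sum = 3.32
df = 4. Since 3.32 < 11.143, we do not reject H₀.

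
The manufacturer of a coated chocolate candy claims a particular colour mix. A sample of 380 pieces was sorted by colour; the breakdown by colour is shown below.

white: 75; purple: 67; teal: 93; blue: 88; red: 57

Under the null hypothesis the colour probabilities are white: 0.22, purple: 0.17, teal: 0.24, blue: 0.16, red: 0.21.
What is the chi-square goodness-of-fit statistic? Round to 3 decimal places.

Expected counts E_i = n·p_i: 380×0.22 = 83.6, 380×0.17 = 64.6, 380×0.24 = 91.2, 380×0.16 = 60.8, 380×0.21 = 79.8.
χ² = (75−83.6)²/83.6 + (67−64.6)²/64.6 + (93−91.2)²/91.2 + (88−60.8)²/60.8 + (57−79.8)²/79.8
   = 0.8847 + 0.0892 + 0.0355 + 12.1684 + 6.5143
Sum = 19.692

19.692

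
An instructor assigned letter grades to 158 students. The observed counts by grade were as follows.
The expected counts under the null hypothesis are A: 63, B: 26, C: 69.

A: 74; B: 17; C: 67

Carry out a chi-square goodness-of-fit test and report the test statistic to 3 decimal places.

χ² = (74−63)²/63 + (17−26)²/26 + (67−69)²/69
   = 1.9206 + 3.1154 + 0.0580
Sum = 5.094

5.094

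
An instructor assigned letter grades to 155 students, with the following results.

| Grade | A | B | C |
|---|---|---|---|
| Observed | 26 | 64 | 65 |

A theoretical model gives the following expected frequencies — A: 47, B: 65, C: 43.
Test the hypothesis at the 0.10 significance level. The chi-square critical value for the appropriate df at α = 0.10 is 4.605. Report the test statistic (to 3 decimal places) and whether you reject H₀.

χ² = (26−47)²/47 + (64−65)²/65 + (65−43)²/43
   = 9.3830 + 0.0154 + 11.2558
Sum = 20.654
df = 2. Since 20.654 > 4.605, we reject H₀.

20.654; reject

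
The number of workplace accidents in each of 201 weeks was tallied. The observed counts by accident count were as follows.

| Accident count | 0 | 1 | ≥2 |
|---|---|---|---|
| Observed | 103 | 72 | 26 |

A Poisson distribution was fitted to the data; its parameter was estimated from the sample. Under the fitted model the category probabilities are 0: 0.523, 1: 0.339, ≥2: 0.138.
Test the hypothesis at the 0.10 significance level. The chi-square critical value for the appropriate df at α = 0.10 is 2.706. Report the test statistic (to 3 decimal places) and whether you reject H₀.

Expected counts E_i = n·p_i: 201×0.523 = 105.123, 201×0.339 = 68.139, 201×0.138 = 27.738.
χ² = (103−105.123)²/105.123 + (72−68.139)²/68.139 + (26−27.738)²/27.738
   = 0.0429 + 0.2188 + 0.1089
Sum = 0.371
df = 1. Since 0.371 < 2.706, we do not reject H₀.

0.371; do not reject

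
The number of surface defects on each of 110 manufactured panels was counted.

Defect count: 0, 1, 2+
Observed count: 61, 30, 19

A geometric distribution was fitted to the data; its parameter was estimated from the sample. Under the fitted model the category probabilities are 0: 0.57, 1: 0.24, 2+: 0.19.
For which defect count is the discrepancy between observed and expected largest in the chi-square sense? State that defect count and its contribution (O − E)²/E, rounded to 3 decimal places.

Expected counts E_i = n·p_i: 110×0.57 = 62.7, 110×0.24 = 26.4, 110×0.19 = 20.9.
0: (61 − 62.7)²/62.7 = 2.89/62.7 = 0.0461
1: (30 − 26.4)²/26.4 = 12.96/26.4 = 0.4909
2+: (19 − 20.9)²/20.9 = 3.61/20.9 = 0.1727
The largest term is for 1: 0.491.

1, 0.491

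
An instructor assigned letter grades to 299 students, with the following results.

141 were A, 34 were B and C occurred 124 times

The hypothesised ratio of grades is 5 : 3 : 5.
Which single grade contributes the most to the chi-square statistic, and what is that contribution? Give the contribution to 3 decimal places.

B, 17.754

Ratio total = 13. Expected counts: 299×5/13 = 115, 299×3/13 = 69, 299×5/13 = 115.
χ² = (141−115)²/115 + (34−69)²/69 + (124−115)²/115
   = 5.8783 + 17.7536 + 0.7043
The largest term is for B: 17.754.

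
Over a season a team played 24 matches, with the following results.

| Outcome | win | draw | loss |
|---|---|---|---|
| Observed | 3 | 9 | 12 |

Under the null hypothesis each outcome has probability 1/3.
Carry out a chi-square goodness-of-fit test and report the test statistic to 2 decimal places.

5.25

Expected count for each of the 3 categories: 24/3 = 8.
cat         O        E   (O−E)²/E
win         3        8      3.125
draw        9        8      0.125
loss       12        8      2.000
Sum = 5.25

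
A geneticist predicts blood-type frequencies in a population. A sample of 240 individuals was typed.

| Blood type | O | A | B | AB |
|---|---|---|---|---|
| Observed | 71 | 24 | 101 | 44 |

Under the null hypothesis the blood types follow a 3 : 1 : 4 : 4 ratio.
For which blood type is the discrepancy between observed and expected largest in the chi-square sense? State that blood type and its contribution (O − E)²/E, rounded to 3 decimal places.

AB, 16.200

Ratio total = 12. Expected counts: 240×3/12 = 60, 240×1/12 = 20, 240×4/12 = 80, 240×4/12 = 80.
χ² = (71−60)²/60 + (24−20)²/20 + (101−80)²/80 + (44−80)²/80
   = 2.0167 + 0.8000 + 5.5125 + 16.2000
The largest term is for AB: 16.200.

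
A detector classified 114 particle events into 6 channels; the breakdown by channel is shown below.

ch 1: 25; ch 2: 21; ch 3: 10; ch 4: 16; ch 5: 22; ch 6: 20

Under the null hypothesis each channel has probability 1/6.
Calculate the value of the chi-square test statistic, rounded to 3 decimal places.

Under H₀ each category has probability 1/6, so each expected count is 114/6 = 19.
χ² = (25−19)²/19 + (21−19)²/19 + (10−19)²/19 + (16−19)²/19 + (22−19)²/19 + (20−19)²/19
   = 1.8947 + 0.2105 + 4.2632 + 0.4737 + 0.4737 + 0.0526
Sum = 7.368

7.368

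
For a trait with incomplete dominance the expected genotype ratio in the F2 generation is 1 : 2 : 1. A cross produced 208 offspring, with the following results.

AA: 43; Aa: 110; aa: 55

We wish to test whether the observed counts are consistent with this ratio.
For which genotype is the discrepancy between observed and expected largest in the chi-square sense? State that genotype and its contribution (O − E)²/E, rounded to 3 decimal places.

Ratio total = 4. Expected counts: 208×1/4 = 52, 208×2/4 = 104, 208×1/4 = 52.
AA: (43 − 52)²/52 = 81/52 = 1.5577
Aa: (110 − 104)²/104 = 36/104 = 0.3462
aa: (55 − 52)²/52 = 9/52 = 0.1731
The largest term is for AA: 1.558.

AA, 1.558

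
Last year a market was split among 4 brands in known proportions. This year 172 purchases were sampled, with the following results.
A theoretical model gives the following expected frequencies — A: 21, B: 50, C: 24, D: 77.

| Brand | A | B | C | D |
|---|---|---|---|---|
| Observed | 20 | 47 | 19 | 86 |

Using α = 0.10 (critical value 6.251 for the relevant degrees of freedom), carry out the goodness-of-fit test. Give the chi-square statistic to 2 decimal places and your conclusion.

cat         O        E   (O−E)²/E
A          20       21      0.048
B          47       50      0.180
C          19       24      1.042
D          86       77      1.052
Sum = 2.32
df = 3. Since 2.32 < 6.251, we do not reject H₀.

2.32; do not reject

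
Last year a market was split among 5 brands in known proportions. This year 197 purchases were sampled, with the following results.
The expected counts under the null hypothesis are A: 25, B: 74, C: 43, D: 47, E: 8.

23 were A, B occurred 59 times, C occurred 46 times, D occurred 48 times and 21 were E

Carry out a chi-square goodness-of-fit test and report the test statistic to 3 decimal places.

A: (23 − 25)²/25 = 4/25 = 0.1600
B: (59 − 74)²/74 = 225/74 = 3.0405
C: (46 − 43)²/43 = 9/43 = 0.2093
D: (48 − 47)²/47 = 1/47 = 0.0213
E: (21 − 8)²/8 = 169/8 = 21.1250
Sum = 24.556

24.556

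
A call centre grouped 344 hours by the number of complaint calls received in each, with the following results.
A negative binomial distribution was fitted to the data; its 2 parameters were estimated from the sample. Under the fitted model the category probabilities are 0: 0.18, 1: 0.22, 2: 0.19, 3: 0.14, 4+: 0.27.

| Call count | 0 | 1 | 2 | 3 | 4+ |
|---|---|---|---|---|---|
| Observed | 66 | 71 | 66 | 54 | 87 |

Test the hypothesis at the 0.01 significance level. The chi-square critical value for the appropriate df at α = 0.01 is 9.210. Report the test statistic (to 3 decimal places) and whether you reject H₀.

1.645; do not reject

Expected counts E_i = n·p_i: 344×0.18 = 61.92, 344×0.22 = 75.68, 344×0.19 = 65.36, 344×0.14 = 48.16, 344×0.27 = 92.88.
χ² = (66−61.92)²/61.92 + (71−75.68)²/75.68 + (66−65.36)²/65.36 + (54−48.16)²/48.16 + (87−92.88)²/92.88
   = 0.2688 + 0.2894 + 0.0063 + 0.7082 + 0.3722
Sum = 1.645
df = 2. Since 1.645 < 9.210, we do not reject H₀.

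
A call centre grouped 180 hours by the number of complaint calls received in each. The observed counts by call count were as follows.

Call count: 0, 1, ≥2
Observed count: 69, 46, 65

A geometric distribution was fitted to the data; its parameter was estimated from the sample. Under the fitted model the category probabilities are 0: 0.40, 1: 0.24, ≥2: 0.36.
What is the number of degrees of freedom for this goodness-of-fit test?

1

There are k = 3 categories and 1 parameter estimated from the data, so df = 3 − 1 − 1 = 1.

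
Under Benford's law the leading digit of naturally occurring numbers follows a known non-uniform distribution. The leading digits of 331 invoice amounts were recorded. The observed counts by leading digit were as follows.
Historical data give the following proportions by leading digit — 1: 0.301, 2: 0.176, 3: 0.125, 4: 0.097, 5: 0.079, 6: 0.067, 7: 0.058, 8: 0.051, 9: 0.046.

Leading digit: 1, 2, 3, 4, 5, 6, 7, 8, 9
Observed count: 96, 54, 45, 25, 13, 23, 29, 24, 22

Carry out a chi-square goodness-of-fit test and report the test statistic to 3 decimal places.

Expected counts E_i = n·p_i: 331×0.301 = 99.631, 331×0.176 = 58.256, 331×0.125 = 41.375, 331×0.097 = 32.107, 331×0.079 = 26.149, 331×0.067 = 22.177, 331×0.058 = 19.198, 331×0.051 = 16.881, 331×0.046 = 15.226.
cat         O        E   (O−E)²/E
1          96   99.631     0.1323
2          54   58.256     0.3109
3          45   41.375     0.3176
4          25   32.107     1.5732
5          13   26.149     6.6120
6          23   22.177     0.0305
7          29   19.198     5.0046
8          24   16.881     3.0022
9          22   15.226     3.0137
Sum = 19.997

19.997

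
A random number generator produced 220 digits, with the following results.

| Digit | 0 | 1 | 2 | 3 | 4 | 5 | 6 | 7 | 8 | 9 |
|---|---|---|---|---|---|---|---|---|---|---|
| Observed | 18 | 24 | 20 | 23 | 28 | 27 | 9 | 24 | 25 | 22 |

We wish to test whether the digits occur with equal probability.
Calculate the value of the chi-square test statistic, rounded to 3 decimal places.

12.182

Expected count for each of the 10 categories: 220/10 = 22.
0: (18 − 22)²/22 = 16/22 = 0.7273
1: (24 − 22)²/22 = 4/22 = 0.1818
2: (20 − 22)²/22 = 4/22 = 0.1818
3: (23 − 22)²/22 = 1/22 = 0.0455
4: (28 − 22)²/22 = 36/22 = 1.6364
5: (27 − 22)²/22 = 25/22 = 1.1364
6: (9 − 22)²/22 = 169/22 = 7.6818
7: (24 − 22)²/22 = 4/22 = 0.1818
8: (25 − 22)²/22 = 9/22 = 0.4091
9: (22 − 22)²/22 = 0/22 = 0.0000
Sum = 12.182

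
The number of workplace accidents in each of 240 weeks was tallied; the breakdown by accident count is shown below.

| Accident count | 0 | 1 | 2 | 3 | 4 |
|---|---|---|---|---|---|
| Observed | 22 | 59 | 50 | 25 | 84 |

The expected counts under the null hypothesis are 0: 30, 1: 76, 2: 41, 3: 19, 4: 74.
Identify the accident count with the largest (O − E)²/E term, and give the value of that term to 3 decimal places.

χ² = (22−30)²/30 + (59−76)²/76 + (50−41)²/41 + (25−19)²/19 + (84−74)²/74
   = 2.1333 + 3.8026 + 1.9756 + 1.8947 + 1.3514
The largest term is for 1: 3.803.

1, 3.803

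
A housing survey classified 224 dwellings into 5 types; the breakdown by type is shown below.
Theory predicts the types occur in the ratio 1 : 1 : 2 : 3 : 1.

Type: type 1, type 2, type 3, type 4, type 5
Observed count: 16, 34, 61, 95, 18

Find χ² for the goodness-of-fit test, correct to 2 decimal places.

Ratio total = 8. Expected counts: 224×1/8 = 28, 224×1/8 = 28, 224×2/8 = 56, 224×3/8 = 84, 224×1/8 = 28.
cat         O        E   (O−E)²/E
type 1     16       28      5.143
type 2     34       28      1.286
type 3     61       56      0.446
type 4     95       84      1.440
type 5     18       28      3.571
Sum = 11.89

11.89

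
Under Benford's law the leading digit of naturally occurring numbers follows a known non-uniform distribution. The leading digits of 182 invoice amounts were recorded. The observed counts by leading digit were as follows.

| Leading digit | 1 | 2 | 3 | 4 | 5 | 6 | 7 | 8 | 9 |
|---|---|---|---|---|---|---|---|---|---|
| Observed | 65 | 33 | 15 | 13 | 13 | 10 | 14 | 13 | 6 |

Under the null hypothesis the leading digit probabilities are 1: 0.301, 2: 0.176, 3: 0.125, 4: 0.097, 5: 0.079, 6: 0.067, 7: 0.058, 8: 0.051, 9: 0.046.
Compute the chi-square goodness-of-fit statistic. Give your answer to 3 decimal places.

9.614

Expected counts E_i = n·p_i: 182×0.301 = 54.782, 182×0.176 = 32.032, 182×0.125 = 22.75, 182×0.097 = 17.654, 182×0.079 = 14.378, 182×0.067 = 12.194, 182×0.058 = 10.556, 182×0.051 = 9.282, 182×0.046 = 8.372.
cat         O        E   (O−E)²/E
1          65   54.782     1.9059
2          33   32.032     0.0293
3          15    22.75     2.6401
4          13   17.654     1.2269
5          13   14.378     0.1321
6          10   12.194     0.3948
7          14   10.556     1.1236
8          13    9.282     1.4893
9           6    8.372     0.6720
Sum = 9.614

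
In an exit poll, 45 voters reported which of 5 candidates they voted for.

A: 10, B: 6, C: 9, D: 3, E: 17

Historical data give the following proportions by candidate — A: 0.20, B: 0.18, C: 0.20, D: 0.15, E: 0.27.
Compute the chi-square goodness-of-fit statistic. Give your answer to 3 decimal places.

Expected counts E_i = n·p_i: 45×0.20 = 9, 45×0.18 = 8.1, 45×0.20 = 9, 45×0.15 = 6.75, 45×0.27 = 12.15.
χ² = (10−9)²/9 + (6−8.1)²/8.1 + (9−9)²/9 + (3−6.75)²/6.75 + (17−12.15)²/12.15
   = 0.1111 + 0.5444 + 0.0000 + 2.0833 + 1.9360
Sum = 4.675

4.675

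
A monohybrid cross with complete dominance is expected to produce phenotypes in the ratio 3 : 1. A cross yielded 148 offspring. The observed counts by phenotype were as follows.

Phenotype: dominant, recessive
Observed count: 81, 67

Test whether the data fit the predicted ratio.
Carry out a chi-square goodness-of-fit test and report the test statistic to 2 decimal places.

32.43

Ratio total = 4. Expected counts: 148×3/4 = 111, 148×1/4 = 37.
dominant: (81 − 111)²/111 = 900/111 = 8.108
recessive: (67 − 37)²/37 = 900/37 = 24.324
Sum = 32.43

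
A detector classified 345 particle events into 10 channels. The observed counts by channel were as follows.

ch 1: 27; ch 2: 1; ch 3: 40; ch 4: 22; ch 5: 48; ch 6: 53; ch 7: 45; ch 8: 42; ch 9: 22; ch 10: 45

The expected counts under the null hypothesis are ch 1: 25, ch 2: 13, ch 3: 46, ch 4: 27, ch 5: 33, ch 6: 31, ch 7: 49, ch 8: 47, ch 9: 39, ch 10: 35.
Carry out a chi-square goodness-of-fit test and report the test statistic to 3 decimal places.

cat         O        E   (O−E)²/E
ch 1       27       25     0.1600
ch 2        1       13    11.0769
ch 3       40       46     0.7826
ch 4       22       27     0.9259
ch 5       48       33     6.8182
ch 6       53       31    15.6129
ch 7       45       49     0.3265
ch 8       42       47     0.5319
ch 9       22       39     7.4103
ch 10      45       35     2.8571
Sum = 46.502

46.502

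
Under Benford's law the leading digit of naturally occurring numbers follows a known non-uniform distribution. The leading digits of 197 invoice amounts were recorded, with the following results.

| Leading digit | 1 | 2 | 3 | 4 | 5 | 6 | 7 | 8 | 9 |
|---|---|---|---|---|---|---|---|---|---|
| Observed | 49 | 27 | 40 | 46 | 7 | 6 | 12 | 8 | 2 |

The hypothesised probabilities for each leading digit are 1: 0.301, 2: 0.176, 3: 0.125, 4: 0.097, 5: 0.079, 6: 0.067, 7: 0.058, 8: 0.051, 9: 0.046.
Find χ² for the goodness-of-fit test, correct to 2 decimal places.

Expected counts E_i = n·p_i: 197×0.301 = 59.297, 197×0.176 = 34.672, 197×0.125 = 24.625, 197×0.097 = 19.109, 197×0.079 = 15.563, 197×0.067 = 13.199, 197×0.058 = 11.426, 197×0.051 = 10.047, 197×0.046 = 9.062.
cat         O        E   (O−E)²/E
1          49   59.297      1.788
2          27   34.672      1.698
3          40   24.625      9.600
4          46   19.109     37.842
5           7   15.563      4.711
6           6   13.199      3.926
7          12   11.426      0.029
8           8   10.047      0.417
9           2    9.062      5.503
Sum = 65.51

65.51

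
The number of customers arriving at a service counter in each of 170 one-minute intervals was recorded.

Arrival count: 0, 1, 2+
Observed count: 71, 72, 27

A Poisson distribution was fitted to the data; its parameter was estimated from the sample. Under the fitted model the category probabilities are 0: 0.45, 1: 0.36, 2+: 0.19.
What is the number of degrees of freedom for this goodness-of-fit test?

There are k = 3 categories and 1 parameter estimated from the data, so df = 3 − 1 − 1 = 1.

1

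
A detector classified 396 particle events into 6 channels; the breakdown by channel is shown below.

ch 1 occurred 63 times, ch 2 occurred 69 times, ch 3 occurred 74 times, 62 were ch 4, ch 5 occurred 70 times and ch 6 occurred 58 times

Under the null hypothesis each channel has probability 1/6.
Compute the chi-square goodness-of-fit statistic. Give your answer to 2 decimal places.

2.70

Under H₀ each category has probability 1/6, so each expected count is 396/6 = 66.
χ² = (63−66)²/66 + (69−66)²/66 + (74−66)²/66 + (62−66)²/66 + (70−66)²/66 + (58−66)²/66
   = 0.136 + 0.136 + 0.970 + 0.242 + 0.242 + 0.970
Sum = 2.70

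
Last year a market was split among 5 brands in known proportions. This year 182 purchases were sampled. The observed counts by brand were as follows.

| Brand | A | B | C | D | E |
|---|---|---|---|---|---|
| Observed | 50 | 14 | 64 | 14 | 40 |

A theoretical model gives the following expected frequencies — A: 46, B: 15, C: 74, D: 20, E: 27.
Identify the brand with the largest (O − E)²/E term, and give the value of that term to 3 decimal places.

E, 6.259

A: (50 − 46)²/46 = 16/46 = 0.3478
B: (14 − 15)²/15 = 1/15 = 0.0667
C: (64 − 74)²/74 = 100/74 = 1.3514
D: (14 − 20)²/20 = 36/20 = 1.8000
E: (40 − 27)²/27 = 169/27 = 6.2593
The largest term is for E: 6.259.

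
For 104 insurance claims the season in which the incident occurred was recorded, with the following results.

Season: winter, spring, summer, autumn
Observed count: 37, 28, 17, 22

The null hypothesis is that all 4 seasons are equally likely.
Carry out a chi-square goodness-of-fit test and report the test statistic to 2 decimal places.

8.54

Expected count for each of the 4 categories: 104/4 = 26.
χ² = (37−26)²/26 + (28−26)²/26 + (17−26)²/26 + (22−26)²/26
   = 4.654 + 0.154 + 3.115 + 0.615
Sum = 8.54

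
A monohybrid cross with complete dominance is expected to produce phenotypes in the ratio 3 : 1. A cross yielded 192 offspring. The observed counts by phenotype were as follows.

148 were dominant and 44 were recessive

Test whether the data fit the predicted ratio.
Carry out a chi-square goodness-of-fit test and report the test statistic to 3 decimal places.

0.444

Ratio total = 4. Expected counts: 192×3/4 = 144, 192×1/4 = 48.
χ² = (148−144)²/144 + (44−48)²/48
   = 0.1111 + 0.3333
Sum = 0.444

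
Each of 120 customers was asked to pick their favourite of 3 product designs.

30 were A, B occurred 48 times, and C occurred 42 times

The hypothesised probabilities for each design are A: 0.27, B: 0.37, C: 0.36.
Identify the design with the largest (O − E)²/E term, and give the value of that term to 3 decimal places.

Expected counts E_i = n·p_i: 120×0.27 = 32.4, 120×0.37 = 44.4, 120×0.36 = 43.2.
cat         O        E   (O−E)²/E
A          30     32.4     0.1778
B          48     44.4     0.2919
C          42     43.2     0.0333
The largest term is for B: 0.292.

B, 0.292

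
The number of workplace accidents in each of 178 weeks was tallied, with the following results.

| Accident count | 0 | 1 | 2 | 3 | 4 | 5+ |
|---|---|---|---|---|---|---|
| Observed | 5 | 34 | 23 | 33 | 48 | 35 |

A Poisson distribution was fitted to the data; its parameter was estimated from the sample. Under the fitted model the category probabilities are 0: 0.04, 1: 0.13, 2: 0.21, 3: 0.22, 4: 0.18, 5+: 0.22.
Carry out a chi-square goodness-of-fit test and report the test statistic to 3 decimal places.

Expected counts E_i = n·p_i: 178×0.04 = 7.12, 178×0.13 = 23.14, 178×0.21 = 37.38, 178×0.22 = 39.16, 178×0.18 = 32.04, 178×0.22 = 39.16.
χ² = (5−7.12)²/7.12 + (34−23.14)²/23.14 + (23−37.38)²/37.38 + (33−39.16)²/39.16 + (48−32.04)²/32.04 + (35−39.16)²/39.16
   = 0.6312 + 5.0968 + 5.5320 + 0.9690 + 7.9501 + 0.4419
Sum = 20.621

20.621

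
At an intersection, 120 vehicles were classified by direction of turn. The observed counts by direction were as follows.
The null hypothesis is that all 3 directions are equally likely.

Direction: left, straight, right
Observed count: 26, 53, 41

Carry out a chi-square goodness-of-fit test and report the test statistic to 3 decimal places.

Expected count for each of the 3 categories: 120/3 = 40.
cat           O        E   (O−E)²/E
left         26       40     4.9000
straight     53       40     4.2250
right        41       40     0.0250
Sum = 9.150

9.150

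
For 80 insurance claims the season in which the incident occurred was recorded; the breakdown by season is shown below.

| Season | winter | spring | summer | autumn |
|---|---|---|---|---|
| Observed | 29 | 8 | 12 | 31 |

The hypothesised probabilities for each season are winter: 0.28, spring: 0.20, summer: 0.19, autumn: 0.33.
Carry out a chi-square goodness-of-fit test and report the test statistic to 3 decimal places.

7.420

Expected counts E_i = n·p_i: 80×0.28 = 22.4, 80×0.20 = 16, 80×0.19 = 15.2, 80×0.33 = 26.4.
winter: (29 − 22.4)²/22.4 = 43.56/22.4 = 1.9446
spring: (8 − 16)²/16 = 64/16 = 4.0000
summer: (12 − 15.2)²/15.2 = 10.24/15.2 = 0.6737
autumn: (31 − 26.4)²/26.4 = 21.16/26.4 = 0.8015
Sum = 7.420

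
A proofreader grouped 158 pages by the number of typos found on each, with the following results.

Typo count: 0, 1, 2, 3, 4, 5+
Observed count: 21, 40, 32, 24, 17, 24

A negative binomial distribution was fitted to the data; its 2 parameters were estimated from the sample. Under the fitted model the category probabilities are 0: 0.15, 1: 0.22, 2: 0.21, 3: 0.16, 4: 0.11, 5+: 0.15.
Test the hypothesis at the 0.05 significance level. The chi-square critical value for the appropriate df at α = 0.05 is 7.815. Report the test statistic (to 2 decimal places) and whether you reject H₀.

1.22; do not reject

Expected counts E_i = n·p_i: 158×0.15 = 23.7, 158×0.22 = 34.76, 158×0.21 = 33.18, 158×0.16 = 25.28, 158×0.11 = 17.38, 158×0.15 = 23.7.
χ² = (21−23.7)²/23.7 + (40−34.76)²/34.76 + (32−33.18)²/33.18 + (24−25.28)²/25.28 + (17−17.38)²/17.38 + (24−23.7)²/23.7
   = 0.308 + 0.790 + 0.042 + 0.065 + 0.008 + 0.004
Sum = 1.22
df = 3. Since 1.22 < 7.815, we do not reject H₀.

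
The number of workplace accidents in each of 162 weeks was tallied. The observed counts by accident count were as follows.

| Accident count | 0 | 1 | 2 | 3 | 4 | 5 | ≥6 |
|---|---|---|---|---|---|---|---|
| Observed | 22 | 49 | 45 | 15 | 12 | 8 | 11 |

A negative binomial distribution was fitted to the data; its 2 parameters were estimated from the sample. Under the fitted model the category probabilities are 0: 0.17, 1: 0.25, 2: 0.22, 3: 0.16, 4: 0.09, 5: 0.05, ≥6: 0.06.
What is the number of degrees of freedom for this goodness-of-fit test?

There are k = 7 categories and 2 parameters estimated from the data, so df = 7 − 1 − 2 = 4.

4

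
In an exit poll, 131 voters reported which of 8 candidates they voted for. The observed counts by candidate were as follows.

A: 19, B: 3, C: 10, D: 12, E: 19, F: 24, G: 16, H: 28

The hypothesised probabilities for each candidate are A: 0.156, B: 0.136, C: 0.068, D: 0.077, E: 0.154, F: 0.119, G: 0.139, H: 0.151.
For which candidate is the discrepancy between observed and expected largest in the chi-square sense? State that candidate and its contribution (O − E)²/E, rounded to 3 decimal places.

Expected counts E_i = n·p_i: 131×0.156 = 20.436, 131×0.136 = 17.816, 131×0.068 = 8.908, 131×0.077 = 10.087, 131×0.154 = 20.174, 131×0.119 = 15.589, 131×0.139 = 18.209, 131×0.151 = 19.781.
A: (19 − 20.436)²/20.436 = 2.062096/20.436 = 0.1009
B: (3 − 17.816)²/17.816 = 219.513856/17.816 = 12.3212
C: (10 − 8.908)²/8.908 = 1.192464/8.908 = 0.1339
D: (12 − 10.087)²/10.087 = 3.659569/10.087 = 0.3628
E: (19 − 20.174)²/20.174 = 1.378276/20.174 = 0.0683
F: (24 − 15.589)²/15.589 = 70.744921/15.589 = 4.5381
G: (16 − 18.209)²/18.209 = 4.879681/18.209 = 0.2680
H: (28 − 19.781)²/19.781 = 67.551961/19.781 = 3.4150
The largest term is for B: 12.321.

B, 12.321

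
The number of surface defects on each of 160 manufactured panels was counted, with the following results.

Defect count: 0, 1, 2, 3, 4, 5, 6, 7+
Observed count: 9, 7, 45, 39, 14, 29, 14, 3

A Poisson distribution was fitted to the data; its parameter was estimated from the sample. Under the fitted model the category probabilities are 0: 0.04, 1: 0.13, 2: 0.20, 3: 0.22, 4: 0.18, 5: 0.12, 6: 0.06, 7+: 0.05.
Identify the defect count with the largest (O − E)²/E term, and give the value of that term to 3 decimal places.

Expected counts E_i = n·p_i: 160×0.04 = 6.4, 160×0.13 = 20.8, 160×0.20 = 32, 160×0.22 = 35.2, 160×0.18 = 28.8, 160×0.12 = 19.2, 160×0.06 = 9.6, 160×0.05 = 8.
cat         O        E   (O−E)²/E
0           9      6.4     1.0563
1           7     20.8     9.1558
2          45       32     5.2813
3          39     35.2     0.4102
4          14     28.8     7.6056
5          29     19.2     5.0021
6          14      9.6     2.0167
7+          3        8     3.1250
The largest term is for 1: 9.156.

1, 9.156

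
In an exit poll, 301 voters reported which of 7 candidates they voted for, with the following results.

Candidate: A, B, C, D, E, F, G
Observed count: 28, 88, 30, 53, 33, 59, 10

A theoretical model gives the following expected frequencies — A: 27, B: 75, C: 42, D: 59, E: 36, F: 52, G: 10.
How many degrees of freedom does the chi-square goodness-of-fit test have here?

6

There are k = 7 categories and no parameters were estimated from the data, so df = 7 − 1 = 6.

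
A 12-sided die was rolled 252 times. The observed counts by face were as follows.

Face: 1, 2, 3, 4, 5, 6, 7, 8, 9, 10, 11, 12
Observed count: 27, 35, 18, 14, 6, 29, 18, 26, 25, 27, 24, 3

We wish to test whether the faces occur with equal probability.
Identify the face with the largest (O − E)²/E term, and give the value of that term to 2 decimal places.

Expected count for each of the 12 categories: 252/12 = 21.
χ² = (27−21)²/21 + (35−21)²/21 + (18−21)²/21 + (14−21)²/21 + (6−21)²/21 + (29−21)²/21 + (18−21)²/21 + (26−21)²/21 + (25−21)²/21 + (27−21)²/21 + (24−21)²/21 + (3−21)²/21
   = 1.714 + 9.333 + 0.429 + 2.333 + 10.714 + 3.048 + 0.429 + 1.190 + 0.762 + 1.714 + 0.429 + 15.429
The largest term is for 12: 15.43.

12, 15.43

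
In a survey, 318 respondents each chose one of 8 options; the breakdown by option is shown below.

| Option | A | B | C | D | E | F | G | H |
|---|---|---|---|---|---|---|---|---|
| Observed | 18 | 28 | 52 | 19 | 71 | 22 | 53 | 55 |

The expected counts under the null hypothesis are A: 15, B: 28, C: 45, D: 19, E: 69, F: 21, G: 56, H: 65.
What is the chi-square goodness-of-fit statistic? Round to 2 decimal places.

3.49

cat         O        E   (O−E)²/E
A          18       15      0.600
B          28       28      0.000
C          52       45      1.089
D          19       19      0.000
E          71       69      0.058
F          22       21      0.048
G          53       56      0.161
H          55       65      1.538
Sum = 3.49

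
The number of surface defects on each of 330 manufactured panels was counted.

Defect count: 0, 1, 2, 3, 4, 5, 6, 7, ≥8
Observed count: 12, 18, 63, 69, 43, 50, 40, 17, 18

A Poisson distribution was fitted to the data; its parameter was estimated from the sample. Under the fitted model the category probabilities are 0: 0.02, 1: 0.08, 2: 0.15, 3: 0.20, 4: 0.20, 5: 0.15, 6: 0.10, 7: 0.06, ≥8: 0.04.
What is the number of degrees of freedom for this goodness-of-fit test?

7

There are k = 9 categories and 1 parameter estimated from the data, so df = 9 − 1 − 1 = 7.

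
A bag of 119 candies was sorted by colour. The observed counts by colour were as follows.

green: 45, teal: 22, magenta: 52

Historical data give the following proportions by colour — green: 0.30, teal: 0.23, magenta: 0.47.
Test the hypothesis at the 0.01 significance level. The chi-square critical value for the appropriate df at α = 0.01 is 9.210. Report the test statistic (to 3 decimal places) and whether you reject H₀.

3.752; do not reject

Expected counts E_i = n·p_i: 119×0.30 = 35.7, 119×0.23 = 27.37, 119×0.47 = 55.93.
χ² = (45−35.7)²/35.7 + (22−27.37)²/27.37 + (52−55.93)²/55.93
   = 2.4227 + 1.0536 + 0.2761
Sum = 3.752
df = 2. Since 3.752 < 9.210, we do not reject H₀.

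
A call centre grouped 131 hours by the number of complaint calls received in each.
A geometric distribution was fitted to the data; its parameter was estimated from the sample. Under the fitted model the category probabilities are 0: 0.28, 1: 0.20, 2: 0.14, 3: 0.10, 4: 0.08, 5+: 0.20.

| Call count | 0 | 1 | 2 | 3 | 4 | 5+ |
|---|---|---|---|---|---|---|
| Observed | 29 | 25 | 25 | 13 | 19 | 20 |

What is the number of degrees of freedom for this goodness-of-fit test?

There are k = 6 categories and 1 parameter estimated from the data, so df = 6 − 1 − 1 = 4.

4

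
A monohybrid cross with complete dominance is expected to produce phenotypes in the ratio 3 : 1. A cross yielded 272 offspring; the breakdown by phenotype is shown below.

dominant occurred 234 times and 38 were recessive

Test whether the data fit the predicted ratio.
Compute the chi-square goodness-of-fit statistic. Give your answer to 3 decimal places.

Ratio total = 4. Expected counts: 272×3/4 = 204, 272×1/4 = 68.
cat            O        E   (O−E)²/E
dominant     234      204     4.4118
recessive     38       68    13.2353
Sum = 17.647

17.647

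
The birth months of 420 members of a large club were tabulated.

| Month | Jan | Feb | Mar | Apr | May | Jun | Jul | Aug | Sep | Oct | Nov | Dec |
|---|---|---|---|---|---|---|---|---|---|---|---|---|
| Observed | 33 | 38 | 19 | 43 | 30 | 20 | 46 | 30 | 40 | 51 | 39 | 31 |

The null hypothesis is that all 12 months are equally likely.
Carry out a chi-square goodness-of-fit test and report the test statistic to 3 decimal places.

Under H₀ each category has probability 1/12, so each expected count is 420/12 = 35.
Jan: (33 − 35)²/35 = 4/35 = 0.1143
Feb: (38 − 35)²/35 = 9/35 = 0.2571
Mar: (19 − 35)²/35 = 256/35 = 7.3143
Apr: (43 − 35)²/35 = 64/35 = 1.8286
May: (30 − 35)²/35 = 25/35 = 0.7143
Jun: (20 − 35)²/35 = 225/35 = 6.4286
Jul: (46 − 35)²/35 = 121/35 = 3.4571
Aug: (30 − 35)²/35 = 25/35 = 0.7143
Sep: (40 − 35)²/35 = 25/35 = 0.7143
Oct: (51 − 35)²/35 = 256/35 = 7.3143
Nov: (39 − 35)²/35 = 16/35 = 0.4571
Dec: (31 − 35)²/35 = 16/35 = 0.4571
Sum = 29.771

29.771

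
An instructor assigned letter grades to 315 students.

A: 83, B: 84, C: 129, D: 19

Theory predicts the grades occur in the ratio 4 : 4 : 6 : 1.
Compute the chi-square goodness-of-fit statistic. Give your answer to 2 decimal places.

Ratio total = 15. Expected counts: 315×4/15 = 84, 315×4/15 = 84, 315×6/15 = 126, 315×1/15 = 21.
cat         O        E   (O−E)²/E
A          83       84      0.012
B          84       84      0.000
C         129      126      0.071
D          19       21      0.190
Sum = 0.27

0.27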